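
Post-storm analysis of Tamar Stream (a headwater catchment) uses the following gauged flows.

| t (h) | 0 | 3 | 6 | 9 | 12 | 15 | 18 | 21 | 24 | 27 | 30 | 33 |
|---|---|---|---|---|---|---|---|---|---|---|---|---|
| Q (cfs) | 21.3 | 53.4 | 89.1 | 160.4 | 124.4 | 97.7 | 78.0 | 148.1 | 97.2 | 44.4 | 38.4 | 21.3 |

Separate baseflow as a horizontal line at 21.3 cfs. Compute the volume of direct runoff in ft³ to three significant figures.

Direct-runoff ordinates (Q − Q_b): 0.0, 32.1, 67.8, 139.1, 103.1, 76.4, 56.7, 126.8, 75.9, 23.1, 17.1, 0.0 cfs.
ΣQ_DR = 718.1 cfs.
With Δt = 3 h = 10800 s, V = ΣQ_DR · Δt = 718.1 × 10800 = 7.76 × 10^6 ft³.

V ≈ 7.76 × 10^6 ft³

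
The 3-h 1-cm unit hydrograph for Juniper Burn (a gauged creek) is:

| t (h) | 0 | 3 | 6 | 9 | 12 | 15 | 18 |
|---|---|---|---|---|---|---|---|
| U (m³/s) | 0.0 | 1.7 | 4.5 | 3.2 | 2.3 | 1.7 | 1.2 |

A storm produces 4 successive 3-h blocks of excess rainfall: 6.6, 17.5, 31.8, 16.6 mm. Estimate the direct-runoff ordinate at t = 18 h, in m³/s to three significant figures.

Q ≈ 16.4 m³/s

By discrete convolution, Q_j = Σ (P_i / 10 mm) · U_{j−i}.
At t = 18 h (j=6): Q = (6.6/10)·1.2 + (17.5/10)·1.7 + (31.8/10)·2.3 + (16.6/10)·3.2 = 16.4 m³/s.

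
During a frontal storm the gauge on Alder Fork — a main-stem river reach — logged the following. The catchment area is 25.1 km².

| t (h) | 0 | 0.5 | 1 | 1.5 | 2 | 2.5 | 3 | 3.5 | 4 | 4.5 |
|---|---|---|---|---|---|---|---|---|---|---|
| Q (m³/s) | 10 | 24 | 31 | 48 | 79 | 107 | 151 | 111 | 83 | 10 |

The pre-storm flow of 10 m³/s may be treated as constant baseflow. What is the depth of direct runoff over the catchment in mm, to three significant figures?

d ≈ 39.7 mm

Direct runoff: 0.0, 14.0, 21.0, 38.0, 69.0, 97.0, 141.0, 101.0, 73.0, 0.0 m³/s; ΣQ_DR = 554.0 m³/s.
V = ΣQ_DR · Δt = 554.0 × 1800 s = 9.972 × 10^5 m³.
Over A = 25.1 km², depth = V / A = 39.7 mm.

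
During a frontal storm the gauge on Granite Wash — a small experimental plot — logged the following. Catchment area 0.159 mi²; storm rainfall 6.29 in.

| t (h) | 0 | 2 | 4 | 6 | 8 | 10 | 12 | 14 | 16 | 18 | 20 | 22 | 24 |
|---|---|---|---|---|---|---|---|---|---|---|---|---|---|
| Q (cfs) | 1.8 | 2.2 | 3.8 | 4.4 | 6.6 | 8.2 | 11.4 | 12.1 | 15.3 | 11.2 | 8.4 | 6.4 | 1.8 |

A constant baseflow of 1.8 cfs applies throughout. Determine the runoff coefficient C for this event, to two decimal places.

C ≈ 0.22

ΣQ_DR = 70.20 cfs; V = ΣQ_DR·Δt = 5.054 × 10^5 ft³.
Runoff depth d = V / A = 1.368 in.
C = d / P = 1.368 / 6.29 = 0.22.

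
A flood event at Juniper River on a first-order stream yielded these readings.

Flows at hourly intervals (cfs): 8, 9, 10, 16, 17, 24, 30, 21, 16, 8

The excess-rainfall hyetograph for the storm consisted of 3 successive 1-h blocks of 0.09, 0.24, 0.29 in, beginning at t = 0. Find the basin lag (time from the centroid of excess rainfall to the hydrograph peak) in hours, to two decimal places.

Centroid of excess rainfall: t_c = Σ P_i·t̄_i / ΣP_i = 1.8226 h (block centres at 0.5, 1.5, 2.5 h).
Hydrograph peak occurs at t = 6 h, so basin lag t_L = 6 − 1.8226 = 4.18 h.

t_L ≈ 4.18 h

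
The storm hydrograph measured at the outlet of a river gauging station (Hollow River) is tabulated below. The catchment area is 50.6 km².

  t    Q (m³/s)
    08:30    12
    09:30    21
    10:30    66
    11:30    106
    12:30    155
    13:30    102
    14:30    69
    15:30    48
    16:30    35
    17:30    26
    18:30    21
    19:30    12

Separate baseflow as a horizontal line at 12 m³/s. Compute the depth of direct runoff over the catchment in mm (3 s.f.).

d ≈ 37.6 mm

Direct runoff: 0.0, 9.0, 54.0, 94.0, 143.0, 90.0, 57.0, 36.0, 23.0, 14.0, 9.0, 0.0 m³/s; ΣQ_DR = 529.0 m³/s.
V = ΣQ_DR · Δt = 529.0 × 3600 s = 1.904 × 10^6 m³.
Over A = 50.6 km², depth = V / A = 37.6 mm.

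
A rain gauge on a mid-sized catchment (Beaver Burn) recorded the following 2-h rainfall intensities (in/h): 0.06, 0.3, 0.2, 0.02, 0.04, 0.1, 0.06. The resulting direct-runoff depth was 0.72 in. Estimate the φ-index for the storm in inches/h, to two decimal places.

φ ≈ 0.08 in/h

Only the 3 blocks with intensity above φ contribute runoff: 0.3, 0.2, 0.1 in/h.
Σ(I−φ)·Δt = d  ⇒  (0.3+0.2+0.1 − 3φ)·2 = 0.72
φ = (0.6000 − 0.72/2) / 3 = 0.08 in/h.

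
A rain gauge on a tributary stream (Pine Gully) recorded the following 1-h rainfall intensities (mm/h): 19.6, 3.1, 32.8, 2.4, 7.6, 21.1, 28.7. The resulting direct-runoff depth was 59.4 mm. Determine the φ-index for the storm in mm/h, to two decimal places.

Only the 4 blocks with intensity above φ contribute runoff: 19.6, 32.8, 21.1, 28.7 mm/h.
Σ(I−φ)·Δt = d  ⇒  (19.6+32.8+21.1+28.7 − 4φ)·1 = 59.4
φ = (102.2 − 59.4/1) / 4 = 10.70 mm/h.

φ ≈ 10.70 mm/h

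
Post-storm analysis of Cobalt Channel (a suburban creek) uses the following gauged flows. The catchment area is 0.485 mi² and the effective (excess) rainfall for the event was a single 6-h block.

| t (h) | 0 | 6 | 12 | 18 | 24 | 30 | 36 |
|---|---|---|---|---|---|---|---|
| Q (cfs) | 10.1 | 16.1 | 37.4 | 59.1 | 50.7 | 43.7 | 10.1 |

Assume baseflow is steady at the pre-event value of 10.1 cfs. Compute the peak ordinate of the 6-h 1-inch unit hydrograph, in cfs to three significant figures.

Direct runoff: 0.0, 6.0, 27.3, 49.0, 40.6, 33.6, 0.0 cfs; ΣQ_DR = 156.5 cfs, peak = 49.0 cfs.
Runoff depth d = ΣQ_DR·Δt / A = 156.5 × 21600 / (0.485 mi²) = 3.000 in.
The 1-inch UH is the DRH scaled by (1 in)/d, so U_p = 49.0 × 1/3.000 = 16.3 cfs.

U_p ≈ 16.3 cfs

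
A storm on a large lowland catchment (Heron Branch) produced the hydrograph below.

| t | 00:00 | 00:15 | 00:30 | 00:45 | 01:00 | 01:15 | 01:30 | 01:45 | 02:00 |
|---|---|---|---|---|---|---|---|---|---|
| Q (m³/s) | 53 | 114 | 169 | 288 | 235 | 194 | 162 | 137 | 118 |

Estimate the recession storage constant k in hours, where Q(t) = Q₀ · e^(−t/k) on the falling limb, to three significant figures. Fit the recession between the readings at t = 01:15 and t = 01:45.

k ≈ 1.44 h

On the falling limb, Q drops from 194 to 137 m³/s between t = 01:15 and t = 01:45 (Δt = 0.5 h).
k = −Δt / ln(Q₂/Q₁) = −0.5 / ln(137/194) = 1.44 h.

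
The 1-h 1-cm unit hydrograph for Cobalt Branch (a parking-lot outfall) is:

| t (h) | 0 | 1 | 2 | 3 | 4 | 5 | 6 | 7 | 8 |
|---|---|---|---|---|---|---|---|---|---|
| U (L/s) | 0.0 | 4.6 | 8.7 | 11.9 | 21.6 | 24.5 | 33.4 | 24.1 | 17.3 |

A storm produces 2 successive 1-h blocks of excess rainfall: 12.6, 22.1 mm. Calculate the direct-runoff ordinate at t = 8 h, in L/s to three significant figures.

By discrete convolution, Q_j = Σ (P_i / 10 mm) · U_{j−i}.
At t = 8 h (j=8): Q = (12.6/10)·17.3 + (22.1/10)·24.1 = 75.1 L/s.

Q ≈ 75.1 L/s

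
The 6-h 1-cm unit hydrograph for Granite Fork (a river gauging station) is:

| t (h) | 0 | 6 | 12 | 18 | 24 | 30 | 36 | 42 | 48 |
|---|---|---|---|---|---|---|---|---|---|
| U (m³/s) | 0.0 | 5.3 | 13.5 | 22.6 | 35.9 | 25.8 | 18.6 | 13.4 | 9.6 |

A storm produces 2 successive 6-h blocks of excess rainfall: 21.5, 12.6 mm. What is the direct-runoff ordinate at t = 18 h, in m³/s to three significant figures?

By discrete convolution, Q_j = Σ (P_i / 10 mm) · U_{j−i}.
At t = 18 h (j=3): Q = (21.5/10)·22.6 + (12.6/10)·13.5 = 65.6 m³/s.

Q ≈ 65.6 m³/s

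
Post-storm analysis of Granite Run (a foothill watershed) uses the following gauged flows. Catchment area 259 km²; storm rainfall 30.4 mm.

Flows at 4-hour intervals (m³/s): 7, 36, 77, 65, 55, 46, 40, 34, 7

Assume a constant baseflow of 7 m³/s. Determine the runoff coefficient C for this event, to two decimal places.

C ≈ 0.56

ΣQ_DR = 304.0 m³/s; V = ΣQ_DR·Δt = 4.378 × 10^6 m³.
Runoff depth d = V / A = 16.90 mm.
C = d / P = 16.90 / 30.4 = 0.56.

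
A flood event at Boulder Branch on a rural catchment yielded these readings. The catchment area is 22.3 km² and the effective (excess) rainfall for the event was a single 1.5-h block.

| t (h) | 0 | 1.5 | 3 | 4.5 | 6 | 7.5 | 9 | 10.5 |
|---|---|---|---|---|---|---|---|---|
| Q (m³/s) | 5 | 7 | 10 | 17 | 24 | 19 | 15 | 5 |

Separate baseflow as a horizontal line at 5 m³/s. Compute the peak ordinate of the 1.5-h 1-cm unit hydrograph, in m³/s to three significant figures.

U_p ≈ 12.7 m³/s

Direct runoff: 0.0, 2.0, 5.0, 12.0, 19.0, 14.0, 10.0, 0.0 m³/s; ΣQ_DR = 62.00 m³/s, peak = 19.0 m³/s.
Runoff depth d = ΣQ_DR·Δt / A = 62.00 × 5400 / (22.3 km²) = 15.01 mm.
The 1-cm UH is the DRH scaled by (10 mm)/d, so U_p = 19.0 × 10/15.01 = 12.7 m³/s.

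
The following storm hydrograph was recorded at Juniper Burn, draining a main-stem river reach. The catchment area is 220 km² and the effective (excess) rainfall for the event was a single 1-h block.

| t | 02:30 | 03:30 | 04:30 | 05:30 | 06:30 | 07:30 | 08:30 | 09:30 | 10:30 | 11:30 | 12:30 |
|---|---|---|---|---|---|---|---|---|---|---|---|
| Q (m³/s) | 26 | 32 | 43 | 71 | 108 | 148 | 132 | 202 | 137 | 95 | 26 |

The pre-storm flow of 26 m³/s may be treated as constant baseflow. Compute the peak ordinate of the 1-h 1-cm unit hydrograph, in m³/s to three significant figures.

U_p ≈ 147 m³/s

Direct runoff: 0.0, 6.0, 17.0, 45.0, 82.0, 122.0, 106.0, 176.0, 111.0, 69.0, 0.0 m³/s; ΣQ_DR = 734.0 m³/s, peak = 176.0 m³/s.
Runoff depth d = ΣQ_DR·Δt / A = 734.0 × 3600 / (220 km²) = 12.01 mm.
The 1-cm UH is the DRH scaled by (10 mm)/d, so U_p = 176.0 × 10/12.01 = 147 m³/s.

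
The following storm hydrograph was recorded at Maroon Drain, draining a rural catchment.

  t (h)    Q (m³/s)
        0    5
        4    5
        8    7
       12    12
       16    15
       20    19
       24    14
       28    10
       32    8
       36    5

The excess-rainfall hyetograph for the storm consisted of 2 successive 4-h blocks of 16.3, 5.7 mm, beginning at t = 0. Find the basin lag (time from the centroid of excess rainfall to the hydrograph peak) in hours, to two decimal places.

Centroid of excess rainfall: t_c = Σ P_i·t̄_i / ΣP_i = 3.0364 h (block centres at 2, 6 h).
Hydrograph peak occurs at t = 20 h, so basin lag t_L = 20 − 3.0364 = 16.96 h.

t_L ≈ 16.96 h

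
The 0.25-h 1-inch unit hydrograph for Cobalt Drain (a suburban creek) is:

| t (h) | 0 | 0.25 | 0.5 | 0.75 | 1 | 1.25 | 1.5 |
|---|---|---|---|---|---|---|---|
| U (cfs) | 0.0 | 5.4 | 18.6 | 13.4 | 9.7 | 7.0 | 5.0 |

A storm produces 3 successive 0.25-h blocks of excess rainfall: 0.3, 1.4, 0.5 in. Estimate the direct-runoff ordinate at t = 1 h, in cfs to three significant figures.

Q ≈ 31.0 cfs

By discrete convolution, Q_j = Σ (P_i / 1 in) · U_{j−i}.
At t = 1 h (j=4): Q = (0.3/1)·9.7 + (1.4/1)·13.4 + (0.5/1)·18.6 = 31.0 cfs.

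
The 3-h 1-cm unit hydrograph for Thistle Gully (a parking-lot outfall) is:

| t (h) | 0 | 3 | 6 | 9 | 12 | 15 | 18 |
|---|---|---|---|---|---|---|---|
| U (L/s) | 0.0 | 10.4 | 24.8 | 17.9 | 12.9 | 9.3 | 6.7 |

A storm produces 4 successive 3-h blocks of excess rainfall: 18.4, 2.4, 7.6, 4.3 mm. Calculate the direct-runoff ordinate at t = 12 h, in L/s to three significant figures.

By discrete convolution, Q_j = Σ (P_i / 10 mm) · U_{j−i}.
At t = 12 h (j=4): Q = (18.4/10)·12.9 + (2.4/10)·17.9 + (7.6/10)·24.8 + (4.3/10)·10.4 = 51.4 L/s.

Q ≈ 51.4 L/s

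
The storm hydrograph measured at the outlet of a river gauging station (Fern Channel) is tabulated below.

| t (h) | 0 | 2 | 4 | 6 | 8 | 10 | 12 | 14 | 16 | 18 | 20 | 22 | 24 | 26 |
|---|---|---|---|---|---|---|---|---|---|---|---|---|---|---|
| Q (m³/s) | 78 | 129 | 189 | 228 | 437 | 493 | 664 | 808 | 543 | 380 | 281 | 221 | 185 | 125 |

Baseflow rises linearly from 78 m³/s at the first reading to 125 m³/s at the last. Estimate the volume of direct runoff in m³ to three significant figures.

Direct-runoff ordinates (Q − Q_b): 0.00, 47.38, 103.77, 139.15, 344.54, 396.92, 564.31, 704.69, 436.08, 269.46, 166.85, 103.23, 63.62, 0.00 m³/s.
ΣQ_DR = 3340 m³/s.
With Δt = 2 h = 7200 s, V = ΣQ_DR · Δt = 3340 × 7200 = 2.40 × 10^7 m³.

V ≈ 2.40 × 10^7 m³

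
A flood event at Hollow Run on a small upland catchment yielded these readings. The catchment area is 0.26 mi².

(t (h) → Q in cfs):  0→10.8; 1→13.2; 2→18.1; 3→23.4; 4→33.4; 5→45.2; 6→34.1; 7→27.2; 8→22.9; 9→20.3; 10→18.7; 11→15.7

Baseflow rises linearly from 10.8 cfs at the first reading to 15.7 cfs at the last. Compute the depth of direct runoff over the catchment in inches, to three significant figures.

Direct runoff: 0.00, 1.95, 6.41, 11.26, 20.82, 32.17, 20.63, 13.28, 8.54, 5.49, 3.45, 0.00 cfs; ΣQ_DR = 124.0 cfs.
V = ΣQ_DR · Δt = 124.0 × 3600 s = 4.464 × 10^5 ft³.
Over A = 0.26 mi², depth = V / A = 0.739 in.

d ≈ 0.739 in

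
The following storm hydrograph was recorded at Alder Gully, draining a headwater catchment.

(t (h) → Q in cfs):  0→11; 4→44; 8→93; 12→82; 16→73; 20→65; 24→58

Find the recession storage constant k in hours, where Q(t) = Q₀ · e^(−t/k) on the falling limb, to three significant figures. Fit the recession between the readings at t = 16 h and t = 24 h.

k ≈ 34.8 h

On the falling limb, Q drops from 73 to 58 cfs between t = 16 h and t = 24 h (Δt = 8 h).
k = −Δt / ln(Q₂/Q₁) = −8 / ln(58/73) = 34.8 h.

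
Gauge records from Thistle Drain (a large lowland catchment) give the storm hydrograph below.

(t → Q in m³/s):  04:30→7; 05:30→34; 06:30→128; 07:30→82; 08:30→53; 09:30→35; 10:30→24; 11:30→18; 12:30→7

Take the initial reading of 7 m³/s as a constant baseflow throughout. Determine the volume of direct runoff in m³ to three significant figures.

V ≈ 1.17 × 10^6 m³

Direct-runoff ordinates (Q − Q_b): 0.0, 27.0, 121.0, 75.0, 46.0, 28.0, 17.0, 11.0, 0.0 m³/s.
ΣQ_DR = 325.0 m³/s.
With Δt = 1 h = 3600 s, V = ΣQ_DR · Δt = 325.0 × 3600 = 1.17 × 10^6 m³.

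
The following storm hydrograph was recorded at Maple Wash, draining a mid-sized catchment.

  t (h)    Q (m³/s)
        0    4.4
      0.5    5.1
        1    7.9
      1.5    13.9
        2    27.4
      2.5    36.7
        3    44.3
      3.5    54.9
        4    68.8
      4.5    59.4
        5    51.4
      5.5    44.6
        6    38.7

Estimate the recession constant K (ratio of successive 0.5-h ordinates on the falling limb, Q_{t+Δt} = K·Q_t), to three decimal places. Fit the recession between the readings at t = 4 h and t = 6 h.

Using the recession-limb readings at t = 4 h and t = 6 h: Q falls from 68.8 to 38.7 m³/s over 4 intervals.
K = (Q₂/Q₁)^(1/4) = (38.7/68.8)^(1/4) = 0.866.

K ≈ 0.866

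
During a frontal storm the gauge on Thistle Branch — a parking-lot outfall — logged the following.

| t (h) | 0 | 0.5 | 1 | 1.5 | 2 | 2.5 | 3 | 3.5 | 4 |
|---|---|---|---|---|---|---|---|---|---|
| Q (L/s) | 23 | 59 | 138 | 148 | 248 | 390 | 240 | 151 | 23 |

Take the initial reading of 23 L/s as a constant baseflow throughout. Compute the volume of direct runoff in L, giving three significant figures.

V ≈ 2.18 × 10^6 L

Direct-runoff ordinates (Q − Q_b): 0.0, 36.0, 115.0, 125.0, 225.0, 367.0, 217.0, 128.0, 0.0 L/s.
ΣQ_DR = 1213 L/s.
With Δt = 0.5 h = 1800 s, V = ΣQ_DR · Δt = 1213 × 1800 = 2.18 × 10^6 L.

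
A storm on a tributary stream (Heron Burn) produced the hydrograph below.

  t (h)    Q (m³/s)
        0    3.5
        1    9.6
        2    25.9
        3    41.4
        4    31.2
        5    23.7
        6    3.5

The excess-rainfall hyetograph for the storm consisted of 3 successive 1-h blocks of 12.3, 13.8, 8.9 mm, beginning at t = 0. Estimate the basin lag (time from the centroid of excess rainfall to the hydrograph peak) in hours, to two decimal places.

Centroid of excess rainfall: t_c = Σ P_i·t̄_i / ΣP_i = 1.4029 h (block centres at 0.5, 1.5, 2.5 h).
Hydrograph peak occurs at t = 3 h, so basin lag t_L = 3 − 1.4029 = 1.60 h.

t_L ≈ 1.60 h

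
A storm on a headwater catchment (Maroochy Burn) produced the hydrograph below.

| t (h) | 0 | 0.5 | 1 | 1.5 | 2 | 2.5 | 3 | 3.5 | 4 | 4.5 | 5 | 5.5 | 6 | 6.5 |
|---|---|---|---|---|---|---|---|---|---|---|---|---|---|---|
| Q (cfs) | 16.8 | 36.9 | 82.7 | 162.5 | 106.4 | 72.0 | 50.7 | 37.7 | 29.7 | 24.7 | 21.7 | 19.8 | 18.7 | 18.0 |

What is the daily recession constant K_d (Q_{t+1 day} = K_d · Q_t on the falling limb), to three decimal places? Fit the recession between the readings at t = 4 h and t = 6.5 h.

K_d ≈ 0.008

Between t = 4 h and t = 6.5 h the flow falls from 29.7 to 18.0 cfs over 5×0.5 h = 2.5 h.
Per-interval ratio K = (18.0/29.7)^(1/5) = 0.9047; K_d = K^(24/0.5) = 0.008.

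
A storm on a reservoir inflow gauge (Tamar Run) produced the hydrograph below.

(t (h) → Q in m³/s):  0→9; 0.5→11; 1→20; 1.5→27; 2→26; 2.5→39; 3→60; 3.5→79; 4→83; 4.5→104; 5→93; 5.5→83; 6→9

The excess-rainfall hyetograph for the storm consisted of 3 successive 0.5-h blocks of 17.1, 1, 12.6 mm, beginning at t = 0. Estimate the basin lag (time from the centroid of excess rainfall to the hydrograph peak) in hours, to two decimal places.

t_L ≈ 3.82 h

Centroid of excess rainfall: t_c = Σ P_i·t̄_i / ΣP_i = 0.6767 h (block centres at 0.25, 0.75, 1.25 h).
Hydrograph peak occurs at t = 4.5 h, so basin lag t_L = 4.5 − 0.6767 = 3.82 h.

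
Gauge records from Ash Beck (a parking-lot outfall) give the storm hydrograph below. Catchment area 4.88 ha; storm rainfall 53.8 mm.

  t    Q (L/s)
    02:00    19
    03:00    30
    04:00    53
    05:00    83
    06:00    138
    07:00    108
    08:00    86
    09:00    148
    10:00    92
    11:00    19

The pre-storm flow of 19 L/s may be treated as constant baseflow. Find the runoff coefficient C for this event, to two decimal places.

C ≈ 0.80

ΣQ_DR = 586.0 L/s; V = ΣQ_DR·Δt = 2.110 × 10^6 L.
Runoff depth d = V / A = 43.23 mm.
C = d / P = 43.23 / 53.8 = 0.80.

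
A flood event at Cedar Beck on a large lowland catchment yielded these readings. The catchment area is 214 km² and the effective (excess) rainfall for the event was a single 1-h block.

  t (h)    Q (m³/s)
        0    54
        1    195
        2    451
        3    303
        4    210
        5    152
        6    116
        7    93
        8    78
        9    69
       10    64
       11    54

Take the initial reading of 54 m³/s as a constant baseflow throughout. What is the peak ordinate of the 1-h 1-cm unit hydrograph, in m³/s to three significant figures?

U_p ≈ 198 m³/s

Direct runoff: 0.0, 141.0, 397.0, 249.0, 156.0, 98.0, 62.0, 39.0, 24.0, 15.0, 10.0, 0.0 m³/s; ΣQ_DR = 1191 m³/s, peak = 397.0 m³/s.
Runoff depth d = ΣQ_DR·Δt / A = 1191 × 3600 / (214 km²) = 20.04 mm.
The 1-cm UH is the DRH scaled by (10 mm)/d, so U_p = 397.0 × 10/20.04 = 198 m³/s.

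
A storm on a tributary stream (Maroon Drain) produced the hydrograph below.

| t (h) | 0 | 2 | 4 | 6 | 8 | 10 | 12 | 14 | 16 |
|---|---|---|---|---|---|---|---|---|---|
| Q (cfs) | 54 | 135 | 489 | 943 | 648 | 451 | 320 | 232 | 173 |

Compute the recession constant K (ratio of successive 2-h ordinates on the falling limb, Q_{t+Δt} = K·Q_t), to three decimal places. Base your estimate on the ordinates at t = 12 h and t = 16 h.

Using the recession-limb readings at t = 12 h and t = 16 h: Q falls from 320 to 173 cfs over 2 intervals.
K = (Q₂/Q₁)^(1/2) = (173/320)^(1/2) = 0.735.

K ≈ 0.735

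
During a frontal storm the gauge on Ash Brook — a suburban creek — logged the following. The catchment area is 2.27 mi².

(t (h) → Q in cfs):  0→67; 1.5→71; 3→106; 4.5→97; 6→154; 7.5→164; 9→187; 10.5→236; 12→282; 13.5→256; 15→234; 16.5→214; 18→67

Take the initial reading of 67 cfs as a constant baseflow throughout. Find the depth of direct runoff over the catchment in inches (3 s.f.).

Direct runoff: 0.0, 4.0, 39.0, 30.0, 87.0, 97.0, 120.0, 169.0, 215.0, 189.0, 167.0, 147.0, 0.0 cfs; ΣQ_DR = 1264 cfs.
V = ΣQ_DR · Δt = 1264 × 5400 s = 6.826 × 10^6 ft³.
Over A = 2.27 mi², depth = V / A = 1.29 in.

d ≈ 1.29 in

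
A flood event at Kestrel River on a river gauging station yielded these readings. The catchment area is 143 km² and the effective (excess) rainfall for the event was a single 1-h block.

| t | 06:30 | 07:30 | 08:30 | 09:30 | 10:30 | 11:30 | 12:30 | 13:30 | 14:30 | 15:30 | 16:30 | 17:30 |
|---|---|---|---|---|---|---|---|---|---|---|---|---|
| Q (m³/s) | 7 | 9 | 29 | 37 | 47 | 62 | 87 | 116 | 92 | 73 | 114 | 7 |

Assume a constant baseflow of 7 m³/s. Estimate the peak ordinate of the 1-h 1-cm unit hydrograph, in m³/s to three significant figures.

Direct runoff: 0.0, 2.0, 22.0, 30.0, 40.0, 55.0, 80.0, 109.0, 85.0, 66.0, 107.0, 0.0 m³/s; ΣQ_DR = 596.0 m³/s, peak = 109.0 m³/s.
Runoff depth d = ΣQ_DR·Δt / A = 596.0 × 3600 / (143 km²) = 15.00 mm.
The 1-cm UH is the DRH scaled by (10 mm)/d, so U_p = 109.0 × 10/15.00 = 72.6 m³/s.

U_p ≈ 72.6 m³/s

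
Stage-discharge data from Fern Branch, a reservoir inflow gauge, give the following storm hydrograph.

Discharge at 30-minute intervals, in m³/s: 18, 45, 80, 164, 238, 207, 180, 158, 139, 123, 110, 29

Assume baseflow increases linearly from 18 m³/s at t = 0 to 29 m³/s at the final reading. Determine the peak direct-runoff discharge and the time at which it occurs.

Q_p = 216.00 m³/s at t = 2 h

Subtracting baseflow gives direct-runoff ordinates: 0.00, 26.00, 60.00, 143.00, 216.00, 184.00, 156.00, 133.00, 113.00, 96.00, 82.00, 0.00 m³/s.
The maximum is 216.00 m³/s, occurring at the reading for t = 2 h.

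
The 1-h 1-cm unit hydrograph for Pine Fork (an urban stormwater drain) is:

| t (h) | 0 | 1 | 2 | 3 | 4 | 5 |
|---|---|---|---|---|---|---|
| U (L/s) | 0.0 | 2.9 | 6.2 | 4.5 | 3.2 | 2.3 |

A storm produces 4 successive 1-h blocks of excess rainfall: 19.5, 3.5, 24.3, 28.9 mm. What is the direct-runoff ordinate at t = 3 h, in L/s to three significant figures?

Q ≈ 18.0 L/s

By discrete convolution, Q_j = Σ (P_i / 10 mm) · U_{j−i}.
At t = 3 h (j=3): Q = (19.5/10)·4.5 + (3.5/10)·6.2 + (24.3/10)·2.9 + (28.9/10)·0.0 = 18.0 L/s.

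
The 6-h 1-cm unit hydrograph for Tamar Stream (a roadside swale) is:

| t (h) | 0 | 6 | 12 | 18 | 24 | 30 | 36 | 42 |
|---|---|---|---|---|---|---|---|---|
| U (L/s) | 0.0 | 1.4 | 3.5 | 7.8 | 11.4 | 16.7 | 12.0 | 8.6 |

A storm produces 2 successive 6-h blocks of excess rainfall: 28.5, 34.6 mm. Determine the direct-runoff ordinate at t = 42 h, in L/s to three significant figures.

By discrete convolution, Q_j = Σ (P_i / 10 mm) · U_{j−i}.
At t = 42 h (j=7): Q = (28.5/10)·8.6 + (34.6/10)·12.0 = 66.0 L/s.

Q ≈ 66.0 L/s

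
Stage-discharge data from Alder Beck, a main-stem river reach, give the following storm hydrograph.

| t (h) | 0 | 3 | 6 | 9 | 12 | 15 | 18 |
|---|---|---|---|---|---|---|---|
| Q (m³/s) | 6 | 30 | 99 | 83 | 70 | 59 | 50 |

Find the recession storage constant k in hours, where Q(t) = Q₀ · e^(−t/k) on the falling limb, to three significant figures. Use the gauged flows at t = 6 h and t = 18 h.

On the falling limb, Q drops from 99 to 50 m³/s between t = 6 h and t = 18 h (Δt = 12 h).
k = −Δt / ln(Q₂/Q₁) = −12 / ln(50/99) = 17.6 h.

k ≈ 17.6 h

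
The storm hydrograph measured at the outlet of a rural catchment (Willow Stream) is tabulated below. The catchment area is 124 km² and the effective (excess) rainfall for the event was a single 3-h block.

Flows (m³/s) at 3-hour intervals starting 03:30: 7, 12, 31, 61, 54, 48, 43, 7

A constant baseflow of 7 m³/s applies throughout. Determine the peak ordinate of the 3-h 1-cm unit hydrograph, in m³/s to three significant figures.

U_p ≈ 30.0 m³/s

Direct runoff: 0.0, 5.0, 24.0, 54.0, 47.0, 41.0, 36.0, 0.0 m³/s; ΣQ_DR = 207.0 m³/s, peak = 54.0 m³/s.
Runoff depth d = ΣQ_DR·Δt / A = 207.0 × 10800 / (124 km²) = 18.03 mm.
The 1-cm UH is the DRH scaled by (10 mm)/d, so U_p = 54.0 × 10/18.03 = 30.0 m³/s.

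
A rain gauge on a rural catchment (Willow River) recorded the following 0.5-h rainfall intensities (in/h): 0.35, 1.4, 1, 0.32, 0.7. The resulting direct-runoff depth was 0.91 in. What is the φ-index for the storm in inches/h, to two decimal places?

Only the 3 blocks with intensity above φ contribute runoff: 1.4, 1, 0.7 in/h.
Σ(I−φ)·Δt = d  ⇒  (1.4+1+0.7 − 3φ)·0.5 = 0.91
φ = (3.100 − 0.91/0.5) / 3 = 0.43 in/h.

φ ≈ 0.43 in/h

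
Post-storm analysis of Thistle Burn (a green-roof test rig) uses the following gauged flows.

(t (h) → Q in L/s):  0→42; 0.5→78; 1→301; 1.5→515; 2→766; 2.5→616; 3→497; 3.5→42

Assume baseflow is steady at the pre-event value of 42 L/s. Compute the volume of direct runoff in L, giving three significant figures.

Direct-runoff ordinates (Q − Q_b): 0.0, 36.0, 259.0, 473.0, 724.0, 574.0, 455.0, 0.0 L/s.
ΣQ_DR = 2521 L/s.
With Δt = 0.5 h = 1800 s, V = ΣQ_DR · Δt = 2521 × 1800 = 4.54 × 10^6 L.

V ≈ 4.54 × 10^6 L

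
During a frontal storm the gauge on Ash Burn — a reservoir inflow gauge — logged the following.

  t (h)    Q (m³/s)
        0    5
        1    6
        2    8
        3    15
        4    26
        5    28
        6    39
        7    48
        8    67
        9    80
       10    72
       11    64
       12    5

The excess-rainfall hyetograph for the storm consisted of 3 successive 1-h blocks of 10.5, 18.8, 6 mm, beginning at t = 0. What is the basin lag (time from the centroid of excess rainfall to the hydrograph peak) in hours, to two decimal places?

t_L ≈ 7.63 h

Centroid of excess rainfall: t_c = Σ P_i·t̄_i / ΣP_i = 1.3725 h (block centres at 0.5, 1.5, 2.5 h).
Hydrograph peak occurs at t = 9 h, so basin lag t_L = 9 − 1.3725 = 7.63 h.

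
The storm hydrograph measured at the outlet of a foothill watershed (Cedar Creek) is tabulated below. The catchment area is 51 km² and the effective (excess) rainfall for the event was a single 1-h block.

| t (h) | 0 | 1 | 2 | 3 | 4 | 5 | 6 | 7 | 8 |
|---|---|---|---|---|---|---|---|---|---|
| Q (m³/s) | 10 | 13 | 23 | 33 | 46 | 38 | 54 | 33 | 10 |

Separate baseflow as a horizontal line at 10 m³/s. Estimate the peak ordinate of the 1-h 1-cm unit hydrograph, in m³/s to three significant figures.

Direct runoff: 0.0, 3.0, 13.0, 23.0, 36.0, 28.0, 44.0, 23.0, 0.0 m³/s; ΣQ_DR = 170.0 m³/s, peak = 44.0 m³/s.
Runoff depth d = ΣQ_DR·Δt / A = 170.0 × 3600 / (51 km²) = 12.00 mm.
The 1-cm UH is the DRH scaled by (10 mm)/d, so U_p = 44.0 × 10/12.00 = 36.7 m³/s.

U_p ≈ 36.7 m³/s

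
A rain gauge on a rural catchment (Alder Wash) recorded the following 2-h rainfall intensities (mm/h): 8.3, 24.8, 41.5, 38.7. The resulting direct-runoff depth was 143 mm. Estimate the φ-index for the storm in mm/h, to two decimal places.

Only the 3 blocks with intensity above φ contribute runoff: 24.8, 41.5, 38.7 mm/h.
Σ(I−φ)·Δt = d  ⇒  (24.8+41.5+38.7 − 3φ)·2 = 143
φ = (105.0 − 143/2) / 3 = 11.17 mm/h.

φ ≈ 11.17 mm/h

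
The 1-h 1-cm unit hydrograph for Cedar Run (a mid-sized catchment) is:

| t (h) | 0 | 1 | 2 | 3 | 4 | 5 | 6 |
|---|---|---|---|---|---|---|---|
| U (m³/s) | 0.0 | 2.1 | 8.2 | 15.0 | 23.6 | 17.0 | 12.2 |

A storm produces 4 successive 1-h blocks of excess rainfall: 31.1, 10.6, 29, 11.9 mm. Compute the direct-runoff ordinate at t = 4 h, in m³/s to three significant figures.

Q ≈ 116 m³/s

By discrete convolution, Q_j = Σ (P_i / 10 mm) · U_{j−i}.
At t = 4 h (j=4): Q = (31.1/10)·23.6 + (10.6/10)·15.0 + (29/10)·8.2 + (11.9/10)·2.1 = 116 m³/s.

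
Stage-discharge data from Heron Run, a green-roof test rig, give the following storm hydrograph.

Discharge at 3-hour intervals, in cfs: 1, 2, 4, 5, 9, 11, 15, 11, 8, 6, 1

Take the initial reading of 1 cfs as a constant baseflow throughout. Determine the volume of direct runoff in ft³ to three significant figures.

V ≈ 6.70 × 10^5 ft³

Direct-runoff ordinates (Q − Q_b): 0.0, 1.0, 3.0, 4.0, 8.0, 10.0, 14.0, 10.0, 7.0, 5.0, 0.0 cfs.
ΣQ_DR = 62.00 cfs.
With Δt = 3 h = 10800 s, V = ΣQ_DR · Δt = 62.00 × 10800 = 6.70 × 10^5 ft³.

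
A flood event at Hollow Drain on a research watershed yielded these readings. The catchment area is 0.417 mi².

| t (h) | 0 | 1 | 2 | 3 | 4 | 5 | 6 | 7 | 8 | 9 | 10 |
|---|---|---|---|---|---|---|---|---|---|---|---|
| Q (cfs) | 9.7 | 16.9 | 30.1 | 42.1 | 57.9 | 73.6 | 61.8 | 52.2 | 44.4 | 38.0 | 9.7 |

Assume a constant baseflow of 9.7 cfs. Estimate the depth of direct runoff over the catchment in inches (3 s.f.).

Direct runoff: 0.0, 7.2, 20.4, 32.4, 48.2, 63.9, 52.1, 42.5, 34.7, 28.3, 0.0 cfs; ΣQ_DR = 329.7 cfs.
V = ΣQ_DR · Δt = 329.7 × 3600 s = 1.187 × 10^6 ft³.
Over A = 0.417 mi², depth = V / A = 1.23 in.

d ≈ 1.23 in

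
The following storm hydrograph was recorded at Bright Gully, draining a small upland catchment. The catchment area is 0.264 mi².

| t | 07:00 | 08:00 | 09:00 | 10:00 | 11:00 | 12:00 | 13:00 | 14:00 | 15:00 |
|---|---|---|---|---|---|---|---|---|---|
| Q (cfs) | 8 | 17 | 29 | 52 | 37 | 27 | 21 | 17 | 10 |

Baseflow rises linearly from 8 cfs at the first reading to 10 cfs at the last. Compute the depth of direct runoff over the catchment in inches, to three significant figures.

d ≈ 0.804 in

Direct runoff: 0.00, 8.75, 20.50, 43.25, 28.00, 17.75, 11.50, 7.25, 0.00 cfs; ΣQ_DR = 137.0 cfs.
V = ΣQ_DR · Δt = 137.0 × 3600 s = 4.932 × 10^5 ft³.
Over A = 0.264 mi², depth = V / A = 0.804 in.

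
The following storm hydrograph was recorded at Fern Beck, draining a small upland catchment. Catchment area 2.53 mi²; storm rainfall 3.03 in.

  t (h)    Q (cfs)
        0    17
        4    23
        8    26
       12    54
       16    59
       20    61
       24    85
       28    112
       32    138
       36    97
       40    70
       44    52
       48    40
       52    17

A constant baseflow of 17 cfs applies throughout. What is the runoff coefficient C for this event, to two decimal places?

ΣQ_DR = 613.0 cfs; V = ΣQ_DR·Δt = 8.827 × 10^6 ft³.
Runoff depth d = V / A = 1.502 in.
C = d / P = 1.502 / 3.03 = 0.50.

C ≈ 0.50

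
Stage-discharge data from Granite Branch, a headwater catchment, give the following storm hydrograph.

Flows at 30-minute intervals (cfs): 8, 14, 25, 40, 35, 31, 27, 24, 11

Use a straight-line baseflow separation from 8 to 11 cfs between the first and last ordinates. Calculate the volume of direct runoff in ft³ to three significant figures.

Direct-runoff ordinates (Q − Q_b): 0.00, 5.62, 16.25, 30.88, 25.50, 21.12, 16.75, 13.38, 0.00 cfs.
ΣQ_DR = 129.5 cfs.
With Δt = 0.5 h = 1800 s, V = ΣQ_DR · Δt = 129.5 × 1800 = 2.33 × 10^5 ft³.

V ≈ 2.33 × 10^5 ft³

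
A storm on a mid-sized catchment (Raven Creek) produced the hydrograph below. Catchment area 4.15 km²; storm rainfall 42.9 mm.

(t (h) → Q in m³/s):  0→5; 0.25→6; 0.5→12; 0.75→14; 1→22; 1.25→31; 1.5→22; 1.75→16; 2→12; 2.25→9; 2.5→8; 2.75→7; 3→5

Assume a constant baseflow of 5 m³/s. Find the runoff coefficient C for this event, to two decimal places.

C ≈ 0.53

ΣQ_DR = 104.0 m³/s; V = ΣQ_DR·Δt = 93600 m³.
Runoff depth d = V / A = 22.55 mm.
C = d / P = 22.55 / 42.9 = 0.53.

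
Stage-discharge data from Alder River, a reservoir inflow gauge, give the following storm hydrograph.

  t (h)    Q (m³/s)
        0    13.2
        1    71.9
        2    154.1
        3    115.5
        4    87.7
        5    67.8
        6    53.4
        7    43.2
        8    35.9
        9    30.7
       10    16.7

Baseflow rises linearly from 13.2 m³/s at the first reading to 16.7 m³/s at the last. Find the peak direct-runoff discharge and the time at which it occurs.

Q_p = 140.20 m³/s at t = 2 h

Subtracting baseflow gives direct-runoff ordinates: 0.00, 58.35, 140.20, 101.25, 73.10, 52.85, 38.10, 27.55, 19.90, 14.35, 0.00 m³/s.
The maximum is 140.20 m³/s, occurring at the reading for t = 2 h.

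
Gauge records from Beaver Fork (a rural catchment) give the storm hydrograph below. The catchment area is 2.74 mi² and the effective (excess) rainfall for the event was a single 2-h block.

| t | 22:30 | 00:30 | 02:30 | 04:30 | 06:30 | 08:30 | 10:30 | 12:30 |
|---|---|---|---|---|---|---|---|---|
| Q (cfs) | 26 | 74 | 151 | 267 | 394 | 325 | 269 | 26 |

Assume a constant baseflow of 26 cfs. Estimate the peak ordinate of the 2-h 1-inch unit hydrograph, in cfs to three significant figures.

Direct runoff: 0.0, 48.0, 125.0, 241.0, 368.0, 299.0, 243.0, 0.0 cfs; ΣQ_DR = 1324 cfs, peak = 368.0 cfs.
Runoff depth d = ΣQ_DR·Δt / A = 1324 × 7200 / (2.74 mi²) = 1.498 in.
The 1-inch UH is the DRH scaled by (1 in)/d, so U_p = 368.0 × 1/1.498 = 246 cfs.

U_p ≈ 246 cfs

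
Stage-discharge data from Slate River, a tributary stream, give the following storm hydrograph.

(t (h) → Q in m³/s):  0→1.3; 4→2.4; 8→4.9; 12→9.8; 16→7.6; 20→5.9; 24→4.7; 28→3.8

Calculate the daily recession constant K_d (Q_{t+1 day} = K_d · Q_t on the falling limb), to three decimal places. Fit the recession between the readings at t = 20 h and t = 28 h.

Between t = 20 h and t = 28 h the flow falls from 5.9 to 3.8 m³/s over 2×4 h = 8 h.
Per-interval ratio K = (3.8/5.9)^(1/2) = 0.8025; K_d = K^(24/4) = 0.267.

K_d ≈ 0.267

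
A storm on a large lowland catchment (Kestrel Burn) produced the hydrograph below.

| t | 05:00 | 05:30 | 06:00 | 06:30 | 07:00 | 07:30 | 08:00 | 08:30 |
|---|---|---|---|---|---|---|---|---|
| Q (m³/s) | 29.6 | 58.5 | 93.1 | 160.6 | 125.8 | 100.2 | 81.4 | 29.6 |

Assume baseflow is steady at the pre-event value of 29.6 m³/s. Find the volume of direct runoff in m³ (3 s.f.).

Direct-runoff ordinates (Q − Q_b): 0.0, 28.9, 63.5, 131.0, 96.2, 70.6, 51.8, 0.0 m³/s.
ΣQ_DR = 442.0 m³/s.
With Δt = 0.5 h = 1800 s, V = ΣQ_DR · Δt = 442.0 × 1800 = 7.96 × 10^5 m³.

V ≈ 7.96 × 10^5 m³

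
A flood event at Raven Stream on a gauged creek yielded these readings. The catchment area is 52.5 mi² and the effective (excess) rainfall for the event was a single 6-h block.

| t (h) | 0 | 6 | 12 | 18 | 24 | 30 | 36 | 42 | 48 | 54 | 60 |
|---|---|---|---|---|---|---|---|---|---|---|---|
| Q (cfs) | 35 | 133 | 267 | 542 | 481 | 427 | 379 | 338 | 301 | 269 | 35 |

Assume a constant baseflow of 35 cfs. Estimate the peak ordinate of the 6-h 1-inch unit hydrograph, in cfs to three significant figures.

U_p ≈ 1010 cfs

Direct runoff: 0.0, 98.0, 232.0, 507.0, 446.0, 392.0, 344.0, 303.0, 266.0, 234.0, 0.0 cfs; ΣQ_DR = 2822 cfs, peak = 507.0 cfs.
Runoff depth d = ΣQ_DR·Δt / A = 2822 × 21600 / (52.5 mi²) = 0.4998 in.
The 1-inch UH is the DRH scaled by (1 in)/d, so U_p = 507.0 × 1/0.4998 = 1010 cfs.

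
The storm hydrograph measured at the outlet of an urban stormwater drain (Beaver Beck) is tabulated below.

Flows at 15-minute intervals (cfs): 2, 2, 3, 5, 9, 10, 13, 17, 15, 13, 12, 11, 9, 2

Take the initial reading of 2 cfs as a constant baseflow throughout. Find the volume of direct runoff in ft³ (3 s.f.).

Direct-runoff ordinates (Q − Q_b): 0.0, 0.0, 1.0, 3.0, 7.0, 8.0, 11.0, 15.0, 13.0, 11.0, 10.0, 9.0, 7.0, 0.0 cfs.
ΣQ_DR = 95.00 cfs.
With Δt = 0.25 h = 900 s, V = ΣQ_DR · Δt = 95.00 × 900 = 85500 ft³.

V ≈ 85500 ft³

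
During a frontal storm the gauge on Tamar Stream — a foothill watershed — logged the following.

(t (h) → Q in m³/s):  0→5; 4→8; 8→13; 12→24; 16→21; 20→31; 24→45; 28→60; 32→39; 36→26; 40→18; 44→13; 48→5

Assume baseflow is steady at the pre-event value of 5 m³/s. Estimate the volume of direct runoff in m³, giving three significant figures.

Direct-runoff ordinates (Q − Q_b): 0.0, 3.0, 8.0, 19.0, 16.0, 26.0, 40.0, 55.0, 34.0, 21.0, 13.0, 8.0, 0.0 m³/s.
ΣQ_DR = 243.0 m³/s.
With Δt = 4 h = 14400 s, V = ΣQ_DR · Δt = 243.0 × 14400 = 3.50 × 10^6 m³.

V ≈ 3.50 × 10^6 m³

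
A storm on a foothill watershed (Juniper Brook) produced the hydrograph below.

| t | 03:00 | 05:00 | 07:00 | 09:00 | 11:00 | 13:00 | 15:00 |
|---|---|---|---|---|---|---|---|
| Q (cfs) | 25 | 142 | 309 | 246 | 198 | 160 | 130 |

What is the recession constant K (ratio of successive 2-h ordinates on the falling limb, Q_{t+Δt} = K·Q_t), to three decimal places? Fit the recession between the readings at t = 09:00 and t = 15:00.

Using the recession-limb readings at t = 09:00 and t = 15:00: Q falls from 246 to 130 cfs over 3 intervals.
K = (Q₂/Q₁)^(1/3) = (130/246)^(1/3) = 0.808.

K ≈ 0.808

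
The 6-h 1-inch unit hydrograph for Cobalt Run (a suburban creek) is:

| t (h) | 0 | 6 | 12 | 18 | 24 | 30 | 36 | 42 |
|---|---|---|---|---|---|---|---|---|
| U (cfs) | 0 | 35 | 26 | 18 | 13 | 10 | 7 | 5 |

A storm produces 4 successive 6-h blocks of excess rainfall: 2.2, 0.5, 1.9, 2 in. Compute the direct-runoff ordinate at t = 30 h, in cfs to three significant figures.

Q ≈ 115 cfs

By discrete convolution, Q_j = Σ (P_i / 1 in) · U_{j−i}.
At t = 30 h (j=5): Q = (2.2/1)·10 + (0.5/1)·13 + (1.9/1)·18 + (2/1)·26 = 115 cfs.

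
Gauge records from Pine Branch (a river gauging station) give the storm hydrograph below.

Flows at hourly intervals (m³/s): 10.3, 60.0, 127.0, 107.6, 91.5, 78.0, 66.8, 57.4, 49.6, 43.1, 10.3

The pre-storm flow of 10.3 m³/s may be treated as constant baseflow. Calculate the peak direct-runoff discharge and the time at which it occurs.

Subtracting baseflow gives direct-runoff ordinates: 0.0, 49.7, 116.7, 97.3, 81.2, 67.7, 56.5, 47.1, 39.3, 32.8, 0.0 m³/s.
The maximum is 116.7 m³/s, occurring at the reading for t = 2 h.

Q_p = 116.7 m³/s at t = 2 h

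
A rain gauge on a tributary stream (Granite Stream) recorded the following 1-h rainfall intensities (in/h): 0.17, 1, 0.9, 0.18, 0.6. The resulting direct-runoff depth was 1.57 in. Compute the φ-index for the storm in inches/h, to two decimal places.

φ ≈ 0.31 in/h

Only the 3 blocks with intensity above φ contribute runoff: 1, 0.9, 0.6 in/h.
Σ(I−φ)·Δt = d  ⇒  (1+0.9+0.6 − 3φ)·1 = 1.57
φ = (2.500 − 1.57/1) / 3 = 0.31 in/h.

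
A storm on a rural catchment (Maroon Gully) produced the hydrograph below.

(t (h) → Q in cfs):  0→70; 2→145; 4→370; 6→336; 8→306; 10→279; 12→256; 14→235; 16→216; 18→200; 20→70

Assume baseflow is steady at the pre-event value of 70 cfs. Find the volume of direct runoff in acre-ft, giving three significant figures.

V ≈ 283 acre-ft

Direct-runoff ordinates (Q − Q_b): 0.0, 75.0, 300.0, 266.0, 236.0, 209.0, 186.0, 165.0, 146.0, 130.0, 0.0 cfs.
ΣQ_DR = 1713 cfs.
With Δt = 2 h = 7200 s, V = ΣQ_DR · Δt = 1713 × 7200 = 1.23 × 10^7 ft³ = 283 acre-ft.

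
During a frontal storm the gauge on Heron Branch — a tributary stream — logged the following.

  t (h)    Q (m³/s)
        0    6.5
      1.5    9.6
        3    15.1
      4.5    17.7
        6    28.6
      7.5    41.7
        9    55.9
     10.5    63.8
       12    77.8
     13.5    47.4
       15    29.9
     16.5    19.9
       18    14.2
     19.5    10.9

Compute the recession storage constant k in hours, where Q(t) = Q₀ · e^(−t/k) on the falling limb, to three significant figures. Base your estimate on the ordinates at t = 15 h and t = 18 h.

k ≈ 4.03 h

On the falling limb, Q drops from 29.9 to 14.2 m³/s between t = 15 h and t = 18 h (Δt = 3 h).
k = −Δt / ln(Q₂/Q₁) = −3 / ln(14.2/29.9) = 4.03 h.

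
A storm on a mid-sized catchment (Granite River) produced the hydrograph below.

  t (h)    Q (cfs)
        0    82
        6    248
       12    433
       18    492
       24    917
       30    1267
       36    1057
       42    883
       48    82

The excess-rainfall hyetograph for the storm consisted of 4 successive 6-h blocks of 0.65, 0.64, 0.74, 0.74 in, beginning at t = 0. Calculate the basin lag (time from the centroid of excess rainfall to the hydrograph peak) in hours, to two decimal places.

Centroid of excess rainfall: t_c = Σ P_i·t̄_i / ΣP_i = 12.4007 h (block centres at 3, 9, 15, 21 h).
Hydrograph peak occurs at t = 30 h, so basin lag t_L = 30 − 12.4007 = 17.60 h.

t_L ≈ 17.60 h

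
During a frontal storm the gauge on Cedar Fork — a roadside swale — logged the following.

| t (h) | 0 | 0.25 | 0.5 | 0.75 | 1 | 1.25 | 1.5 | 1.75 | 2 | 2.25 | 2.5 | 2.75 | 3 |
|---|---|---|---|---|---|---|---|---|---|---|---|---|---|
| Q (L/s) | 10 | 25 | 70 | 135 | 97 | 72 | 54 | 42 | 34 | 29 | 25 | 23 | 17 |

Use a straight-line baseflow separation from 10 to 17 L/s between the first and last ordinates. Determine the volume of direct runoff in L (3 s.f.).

Direct-runoff ordinates (Q − Q_b): 0.00, 14.42, 58.83, 123.25, 84.67, 59.08, 40.50, 27.92, 19.33, 13.75, 9.17, 6.58, 0.00 L/s.
ΣQ_DR = 457.5 L/s.
With Δt = 0.25 h = 900 s, V = ΣQ_DR · Δt = 457.5 × 900 = 4.12 × 10^5 L.

V ≈ 4.12 × 10^5 L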